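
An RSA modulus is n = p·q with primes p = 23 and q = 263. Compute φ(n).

φ(6049) = 6049 · (1 − 1/23) · (1 − 1/263)
       = 6049 · 5764/6049 = 5764.

5764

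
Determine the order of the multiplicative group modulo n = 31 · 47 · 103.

φ(31) = 31 − 1 = 30.
φ(47) = 47 − 1 = 46.
φ(103) = 103 − 1 = 102.
Multiply: 30 · 46 · 102 = 140760.

140760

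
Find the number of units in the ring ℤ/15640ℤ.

Factor 15640: 15640 = 2^3 × 5 × 17 × 23.
φ(15640) = 15640 · (1 − 1/2) · (1 − 1/5) · (1 − 1/17) · (1 − 1/23)
       = 15640 · 1408/3910 = 5632.

5632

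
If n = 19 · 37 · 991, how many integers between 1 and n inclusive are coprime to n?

641520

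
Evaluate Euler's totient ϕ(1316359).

Factor 1316359: 1316359 = 11^3 · 23 · 43.
φ(1316359) = 1316359 · (1 − 1/11) · (1 − 1/23) · (1 − 1/43)
       = 1316359 · 9240/10879 = 1118040.

1118040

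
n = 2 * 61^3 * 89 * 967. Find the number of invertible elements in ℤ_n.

18978886080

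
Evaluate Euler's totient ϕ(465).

Prime factorization: 465 = 3 × 5 × 31.
φ(3) = 3 − 1 = 2.
φ(5) = 5 − 1 = 4.
φ(31) = 31 − 1 = 30.
Since φ is multiplicative, φ(465) = 2 · 4 · 30 = 240.

240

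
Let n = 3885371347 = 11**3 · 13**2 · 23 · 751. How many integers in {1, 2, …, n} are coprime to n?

φ(11^3) = 11^3 − 11^2 = 1331 − 121 = 1210.
φ(13^2) = 13^2 − 13^1 = 169 − 13 = 156.
φ(23) = 23 − 1 = 22.
φ(751) = 751 − 1 = 750.
φ(3885371347) = 1210 × 156 × 22 × 750 = 3114540000.

3114540000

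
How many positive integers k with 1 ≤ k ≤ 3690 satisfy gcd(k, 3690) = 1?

960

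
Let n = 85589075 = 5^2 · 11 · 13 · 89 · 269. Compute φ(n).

56601600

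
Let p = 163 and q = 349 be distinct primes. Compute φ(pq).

φ(pq) = (p−1)(q−1) = 162 · 348 = 56376.

56376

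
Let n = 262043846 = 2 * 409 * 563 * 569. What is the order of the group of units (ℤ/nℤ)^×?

φ(2) = 2 − 1 = 1.
φ(409) = 409 − 1 = 408.
φ(563) = 563 − 1 = 562.
φ(569) = 569 − 1 = 568.
Multiply: 1 · 408 · 562 · 568 = 130240128.

130240128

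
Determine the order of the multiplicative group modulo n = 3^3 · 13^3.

φ(3^3) = 3^3 − 3^2 = 27 − 9 = 18.
φ(13^3) = 13^3 − 13^2 = 2197 − 169 = 2028.
Since φ is multiplicative, φ(59319) = 18 · 2028 = 36504.

36504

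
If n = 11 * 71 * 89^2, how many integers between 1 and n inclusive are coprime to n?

φ(6186301) = 6186301 · (1 − 1/11) · (1 − 1/71) · (1 − 1/89)
       = 6186301 · 61600/69509 = 5482400.

5482400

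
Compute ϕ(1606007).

First factor: 1606007 = 13^3 × 17 × 43.
φ(1606007) = 1606007 · (1 − 1/13) · (1 − 1/17) · (1 − 1/43)
       = 1606007 · 8064/9503 = 1362816.

1362816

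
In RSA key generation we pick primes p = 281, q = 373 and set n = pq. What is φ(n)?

φ(104813) = 104813 · (1 − 1/281) · (1 − 1/373)
       = 104813 · 104160/104813 = 104160.

104160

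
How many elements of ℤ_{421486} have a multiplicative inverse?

421486 = 2 * 13**2 * 29 * 43.
φ(421486) = 421486 · (1 − 1/2) · (1 − 1/13) · (1 − 1/29) · (1 − 1/43)
       = 421486 · 14112/32422 = 183456.

183456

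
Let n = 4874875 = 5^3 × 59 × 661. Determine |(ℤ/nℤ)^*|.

φ(4874875) = 4874875 · (1 − 1/5) · (1 − 1/59) · (1 − 1/661)
       = 4874875 · 153120/194995 = 3828000.

3828000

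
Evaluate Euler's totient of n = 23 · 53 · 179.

φ(218201) = 218201 · (1 − 1/23) · (1 − 1/53) · (1 − 1/179)
       = 218201 · 203632/218201 = 203632.

203632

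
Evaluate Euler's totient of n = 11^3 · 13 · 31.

φ(536393) = 536393 · (1 − 1/11) · (1 − 1/13) · (1 − 1/31)
       = 536393 · 3600/4433 = 435600.

435600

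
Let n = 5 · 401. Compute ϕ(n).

1600

φ(5) = 5 − 1 = 4.
φ(401) = 401 − 1 = 400.
φ(2005) = 4 × 400 = 1600.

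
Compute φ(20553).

Factor 20553: 20553 = 3 * 13 * 17 * 31.
φ(20553) = 20553 · (1 − 1/3) · (1 − 1/13) · (1 − 1/17) · (1 − 1/31)
       = 20553 · 11520/20553 = 11520.

11520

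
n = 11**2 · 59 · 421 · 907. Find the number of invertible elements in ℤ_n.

φ(11^2) = 11^1·(11−1) = 11·10 = 110.
φ(59) = 59 − 1 = 58.
φ(421) = 421 − 1 = 420.
φ(907) = 907 − 1 = 906.
φ(2726005733) = 110 × 58 × 420 × 906 = 2427717600.

2427717600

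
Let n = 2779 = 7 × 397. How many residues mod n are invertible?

2376

φ(2779) = 2779 · (1 − 1/7) · (1 − 1/397)
       = 2779 · 2376/2779 = 2376.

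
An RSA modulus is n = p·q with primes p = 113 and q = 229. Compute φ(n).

φ(pq) = (p−1)(q−1) = 112 · 228 = 25536.

25536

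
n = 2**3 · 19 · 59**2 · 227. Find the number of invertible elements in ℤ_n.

55682784

φ(2^3) = 2^3 − 2^2 = 8 − 4 = 4.
φ(19) = 19 − 1 = 18.
φ(59^2) = 59^1·(59−1) = 59·58 = 3422.
φ(227) = 227 − 1 = 226.
Since φ is multiplicative, φ(120108424) = 4 · 18 · 3422 · 226 = 55682784.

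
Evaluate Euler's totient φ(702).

216

First factor: 702 = 2 * 3^3 * 13.
φ(2) = 2 − 1 = 1.
φ(3^3) = 3^3 − 3^2 = 27 − 9 = 18.
φ(13) = 13 − 1 = 12.
Since φ is multiplicative, φ(702) = 1 · 18 · 12 = 216.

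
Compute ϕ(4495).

3360

First factor: 4495 = 5 · 29 · 31.
φ(5) = 5 − 1 = 4.
φ(29) = 29 − 1 = 28.
φ(31) = 31 − 1 = 30.
Since φ is multiplicative, φ(4495) = 4 · 28 · 30 = 3360.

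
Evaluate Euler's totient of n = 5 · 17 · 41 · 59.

148480

φ(5) = 5 − 1 = 4.
φ(17) = 17 − 1 = 16.
φ(41) = 41 − 1 = 40.
φ(59) = 59 − 1 = 58.
Multiply: 4 · 16 · 40 · 58 = 148480.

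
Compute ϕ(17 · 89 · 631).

887040

φ(954703) = 954703 · (1 − 1/17) · (1 − 1/89) · (1 − 1/631)
       = 954703 · 887040/954703 = 887040.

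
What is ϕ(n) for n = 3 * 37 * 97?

6912

φ(10767) = 10767 · (1 − 1/3) · (1 − 1/37) · (1 − 1/97)
       = 10767 · 6912/10767 = 6912.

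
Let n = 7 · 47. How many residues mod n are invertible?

φ(329) = 329 · (1 − 1/7) · (1 − 1/47)
       = 329 · 276/329 = 276.

276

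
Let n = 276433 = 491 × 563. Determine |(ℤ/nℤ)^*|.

275380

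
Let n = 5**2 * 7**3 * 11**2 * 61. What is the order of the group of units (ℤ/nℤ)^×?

38808000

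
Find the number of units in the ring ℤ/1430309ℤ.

1270080

1430309 = 29 · 31 · 37 · 43.
φ(1430309) = 1430309 · (1 − 1/29) · (1 − 1/31) · (1 − 1/37) · (1 − 1/43)
       = 1430309 · 1270080/1430309 = 1270080.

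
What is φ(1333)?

First factor: 1333 = 31 · 43.
φ(31) = 31 − 1 = 30.
φ(43) = 43 − 1 = 42.
Multiply: 30 · 42 = 1260.

1260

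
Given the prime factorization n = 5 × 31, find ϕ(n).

120

φ(155) = 155 · (1 − 1/5) · (1 − 1/31)
       = 155 · 120/155 = 120.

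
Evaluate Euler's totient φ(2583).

1440

First factor: 2583 = 3^2 · 7 · 41.
φ(2583) = 2583 · (1 − 1/3) · (1 − 1/7) · (1 − 1/41)
       = 2583 · 480/861 = 1440.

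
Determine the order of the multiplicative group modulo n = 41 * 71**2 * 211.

φ(43609691) = 43609691 · (1 − 1/41) · (1 − 1/71) · (1 − 1/211)
       = 43609691 · 588000/614221 = 41748000.

41748000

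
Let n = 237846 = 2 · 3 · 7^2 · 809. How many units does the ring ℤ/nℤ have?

φ(237846) = 237846 · (1 − 1/2) · (1 − 1/3) · (1 − 1/7) · (1 − 1/809)
       = 237846 · 9696/33978 = 67872.

67872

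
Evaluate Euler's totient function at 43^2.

φ(1849) = 1849 · (1 − 1/43)
       = 1849 · 42/43 = 1806.

1806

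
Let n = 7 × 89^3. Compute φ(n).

φ(4934783) = 4934783 · (1 − 1/7) · (1 − 1/89)
       = 4934783 · 528/623 = 4182288.

4182288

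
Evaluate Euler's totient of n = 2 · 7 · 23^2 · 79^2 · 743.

13881211344

φ(34342088578) = 34342088578 · (1 − 1/2) · (1 − 1/7) · (1 − 1/23) · (1 − 1/79) · (1 − 1/743)
       = 34342088578 · 7639632/18900434 = 13881211344.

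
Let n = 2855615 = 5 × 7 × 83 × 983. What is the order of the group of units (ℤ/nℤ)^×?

1932576

φ(2855615) = 2855615 · (1 − 1/5) · (1 − 1/7) · (1 − 1/83) · (1 − 1/983)
       = 2855615 · 1932576/2855615 = 1932576.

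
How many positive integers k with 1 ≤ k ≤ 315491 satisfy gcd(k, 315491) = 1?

258720

Prime factorization: 315491 = 11 · 23 · 29 · 43.
φ(315491) = 315491 · (1 − 1/11) · (1 − 1/23) · (1 − 1/29) · (1 − 1/43)
       = 315491 · 258720/315491 = 258720.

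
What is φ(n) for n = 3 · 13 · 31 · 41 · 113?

φ(5601297) = 5601297 · (1 − 1/3) · (1 − 1/13) · (1 − 1/31) · (1 − 1/41) · (1 − 1/113)
       = 5601297 · 3225600/5601297 = 3225600.

3225600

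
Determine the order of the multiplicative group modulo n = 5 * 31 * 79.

9360

φ(5) = 5 − 1 = 4.
φ(31) = 31 − 1 = 30.
φ(79) = 79 − 1 = 78.
Multiply: 4 · 30 · 78 = 9360.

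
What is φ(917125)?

917125 = 5^3 · 11 · 23 · 29.
φ(917125) = 917125 · (1 − 1/5) · (1 − 1/11) · (1 − 1/23) · (1 − 1/29)
       = 917125 · 24640/36685 = 616000.

616000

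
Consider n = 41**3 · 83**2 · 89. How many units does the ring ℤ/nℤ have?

φ(41^3) = 41^2·(41−1) = 1681·40 = 67240.
φ(83^2) = 83^1·(83−1) = 83·82 = 6806.
φ(89) = 89 − 1 = 88.
Multiply: 67240 · 6806 · 88 = 40271918720.

40271918720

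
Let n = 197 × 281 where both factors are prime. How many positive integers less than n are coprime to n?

φ(pq) = (p−1)(q−1) = 196 · 280 = 54880.

54880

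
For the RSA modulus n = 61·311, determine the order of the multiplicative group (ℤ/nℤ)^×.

φ(pq) = (p−1)(q−1) = 60 · 310 = 18600.

18600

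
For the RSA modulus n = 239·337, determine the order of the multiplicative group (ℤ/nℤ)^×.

φ(pq) = (p−1)(q−1) = 238 · 336 = 79968.

79968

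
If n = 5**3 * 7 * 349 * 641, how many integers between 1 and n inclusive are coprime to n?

φ(5^3) = 5^3 − 5^2 = 125 − 25 = 100.
φ(7) = 7 − 1 = 6.
φ(349) = 349 − 1 = 348.
φ(641) = 641 − 1 = 640.
φ(195745375) = 100 × 6 × 348 × 640 = 133632000.

133632000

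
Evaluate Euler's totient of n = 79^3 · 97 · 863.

40283508096

φ(79^3) = 79^2·(79−1) = 6241·78 = 486798.
φ(97) = 97 − 1 = 96.
φ(863) = 863 − 1 = 862.
Since φ is multiplicative, φ(41272787729) = 486798 · 96 · 862 = 40283508096.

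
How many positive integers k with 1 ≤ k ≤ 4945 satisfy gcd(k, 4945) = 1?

3696

4945 = 5 × 23 × 43.
φ(5) = 5 − 1 = 4.
φ(23) = 23 − 1 = 22.
φ(43) = 43 − 1 = 42.
φ(4945) = 4 × 22 × 42 = 3696.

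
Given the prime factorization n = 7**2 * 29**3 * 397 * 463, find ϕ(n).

φ(7^2) = 7^1·(7−1) = 7·6 = 42.
φ(29^3) = 29^2·(29−1) = 841·28 = 23548.
φ(397) = 397 − 1 = 396.
φ(463) = 463 − 1 = 462.
φ(219665357471) = 42 × 23548 × 396 × 462 = 180942455232.

180942455232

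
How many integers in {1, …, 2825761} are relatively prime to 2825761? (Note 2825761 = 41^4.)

φ(41^4) = 41^3·(41−1) = 68921·40 = 2756840.

2756840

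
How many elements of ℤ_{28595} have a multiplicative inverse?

18144

28595 = 5 * 7 * 19 * 43.
φ(28595) = 28595 · (1 − 1/5) · (1 − 1/7) · (1 − 1/19) · (1 − 1/43)
       = 28595 · 18144/28595 = 18144.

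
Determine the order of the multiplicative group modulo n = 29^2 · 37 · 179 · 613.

φ(29^2) = 29^2 − 29^1 = 841 − 29 = 812.
φ(37) = 37 − 1 = 36.
φ(179) = 179 − 1 = 178.
φ(613) = 613 − 1 = 612.
Multiply: 812 · 36 · 178 · 612 = 3184417152.

3184417152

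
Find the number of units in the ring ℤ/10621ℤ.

First factor: 10621 = 13 · 19 · 43.
φ(13) = 13 − 1 = 12.
φ(19) = 19 − 1 = 18.
φ(43) = 43 − 1 = 42.
φ(10621) = 12 × 18 × 42 = 9072.

9072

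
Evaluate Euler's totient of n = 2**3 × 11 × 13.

480

φ(2^3) = 2^3 − 2^2 = 8 − 4 = 4.
φ(11) = 11 − 1 = 10.
φ(13) = 13 − 1 = 12.
Since φ is multiplicative, φ(1144) = 4 · 10 · 12 = 480.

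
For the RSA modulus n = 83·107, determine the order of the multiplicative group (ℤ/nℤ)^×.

φ(83) = 83 − 1 = 82.
φ(107) = 107 − 1 = 106.
φ(8881) = 82 × 106 = 8692.

8692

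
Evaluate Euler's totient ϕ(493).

448

Prime factorization: 493 = 17 · 29.
φ(493) = 493 · (1 − 1/17) · (1 − 1/29)
       = 493 · 448/493 = 448.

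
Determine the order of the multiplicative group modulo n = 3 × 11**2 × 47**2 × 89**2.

φ(6351588507) = 6351588507 · (1 − 1/3) · (1 − 1/11) · (1 − 1/47) · (1 − 1/89)
       = 6351588507 · 80960/138039 = 3725212480.

3725212480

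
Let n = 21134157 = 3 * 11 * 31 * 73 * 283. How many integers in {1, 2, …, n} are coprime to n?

12182400

φ(21134157) = 21134157 · (1 − 1/3) · (1 − 1/11) · (1 − 1/31) · (1 − 1/73) · (1 − 1/283)
       = 21134157 · 12182400/21134157 = 12182400.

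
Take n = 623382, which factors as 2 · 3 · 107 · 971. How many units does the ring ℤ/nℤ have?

φ(623382) = 623382 · (1 − 1/2) · (1 − 1/3) · (1 − 1/107) · (1 − 1/971)
       = 623382 · 205640/623382 = 205640.

205640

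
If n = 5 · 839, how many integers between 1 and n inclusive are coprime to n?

φ(4195) = 4195 · (1 − 1/5) · (1 − 1/839)
       = 4195 · 3352/4195 = 3352.

3352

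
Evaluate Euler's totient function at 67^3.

296274

φ(67^3) = 67^2·(67−1) = 4489·66 = 296274.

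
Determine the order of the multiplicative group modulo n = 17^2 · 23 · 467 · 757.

2108139264

φ(17^2) = 17^1·(17−1) = 17·16 = 272.
φ(23) = 23 − 1 = 22.
φ(467) = 467 − 1 = 466.
φ(757) = 757 − 1 = 756.
Multiply: 272 · 22 · 466 · 756 = 2108139264.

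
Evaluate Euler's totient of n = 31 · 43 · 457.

φ(31) = 31 − 1 = 30.
φ(43) = 43 − 1 = 42.
φ(457) = 457 − 1 = 456.
φ(609181) = 30 × 42 × 456 = 574560.

574560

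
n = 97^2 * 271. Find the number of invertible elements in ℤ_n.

φ(97^2) = 97^1·(97−1) = 97·96 = 9312.
φ(271) = 271 − 1 = 270.
Multiply: 9312 · 270 = 2514240.

2514240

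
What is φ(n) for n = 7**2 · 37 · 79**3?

φ(893879707) = 893879707 · (1 − 1/7) · (1 − 1/37) · (1 − 1/79)
       = 893879707 · 16848/20461 = 736038576.

736038576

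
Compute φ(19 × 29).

φ(19) = 19 − 1 = 18.
φ(29) = 29 − 1 = 28.
Since φ is multiplicative, φ(551) = 18 · 28 = 504.

504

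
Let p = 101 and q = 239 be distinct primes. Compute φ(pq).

φ(101) = 101 − 1 = 100.
φ(239) = 239 − 1 = 238.
φ(24139) = 100 × 238 = 23800.

23800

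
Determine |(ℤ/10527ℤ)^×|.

6160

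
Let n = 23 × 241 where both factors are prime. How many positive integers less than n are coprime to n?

φ(n) = (p − 1)(q − 1) = (23−1)(241−1) = 22·240 = 5280.

5280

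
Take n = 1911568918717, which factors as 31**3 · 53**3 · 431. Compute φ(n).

φ(1911568918717) = 1911568918717 · (1 − 1/31) · (1 − 1/53) · (1 − 1/431)
       = 1911568918717 · 670800/708133 = 1810790389200.

1810790389200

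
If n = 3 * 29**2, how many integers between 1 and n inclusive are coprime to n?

φ(2523) = 2523 · (1 − 1/3) · (1 − 1/29)
       = 2523 · 56/87 = 1624.

1624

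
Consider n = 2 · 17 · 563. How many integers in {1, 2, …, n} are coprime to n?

φ(19142) = 19142 · (1 − 1/2) · (1 − 1/17) · (1 − 1/563)
       = 19142 · 8992/19142 = 8992.

8992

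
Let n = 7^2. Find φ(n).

42

φ(49) = 49 · (1 − 1/7)
       = 49 · 6/7 = 42.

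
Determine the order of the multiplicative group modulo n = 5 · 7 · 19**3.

φ(240065) = 240065 · (1 − 1/5) · (1 − 1/7) · (1 − 1/19)
       = 240065 · 432/665 = 155952.

155952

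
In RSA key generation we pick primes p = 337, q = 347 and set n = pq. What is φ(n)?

φ(n) = (p − 1)(q − 1) = (337−1)(347−1) = 336·346 = 116256.

116256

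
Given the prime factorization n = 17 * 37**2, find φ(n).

21312

φ(17) = 17 − 1 = 16.
φ(37^2) = 37^1·(37−1) = 37·36 = 1332.
Multiply: 16 · 1332 = 21312.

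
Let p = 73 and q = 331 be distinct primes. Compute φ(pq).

23760

φ(pq) = (p−1)(q−1) = 72 · 330 = 23760.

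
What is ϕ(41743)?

36504

41743 = 13^3 · 19.
φ(41743) = 41743 · (1 − 1/13) · (1 − 1/19)
       = 41743 · 216/247 = 36504.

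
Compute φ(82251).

Prime factorization: 82251 = 3^2 · 13 · 19 · 37.
φ(82251) = 82251 · (1 − 1/3) · (1 − 1/13) · (1 − 1/19) · (1 − 1/37)
       = 82251 · 15552/27417 = 46656.

46656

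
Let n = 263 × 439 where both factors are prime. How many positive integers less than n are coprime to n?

114756

φ(263) = 263 − 1 = 262.
φ(439) = 439 − 1 = 438.
φ(115457) = 262 × 438 = 114756.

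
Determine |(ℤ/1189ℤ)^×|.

1120

Factor 1189: 1189 = 29 × 41.
φ(29) = 29 − 1 = 28.
φ(41) = 41 − 1 = 40.
φ(1189) = 28 × 40 = 1120.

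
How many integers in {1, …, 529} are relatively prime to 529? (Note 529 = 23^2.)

506

φ(529) = 529 · (1 − 1/23)
       = 529 · 22/23 = 506.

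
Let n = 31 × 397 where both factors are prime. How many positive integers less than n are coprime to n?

11880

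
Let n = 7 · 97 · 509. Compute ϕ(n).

φ(7) = 7 − 1 = 6.
φ(97) = 97 − 1 = 96.
φ(509) = 509 − 1 = 508.
Multiply: 6 · 96 · 508 = 292608.

292608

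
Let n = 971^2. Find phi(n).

941870

φ(942841) = 942841 · (1 − 1/971)
       = 942841 · 970/971 = 941870.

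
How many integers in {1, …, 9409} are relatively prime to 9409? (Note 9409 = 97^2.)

φ(9409) = 9409 · (1 − 1/97)
       = 9409 · 96/97 = 9312.

9312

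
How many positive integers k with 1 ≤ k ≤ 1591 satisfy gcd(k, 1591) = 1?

1512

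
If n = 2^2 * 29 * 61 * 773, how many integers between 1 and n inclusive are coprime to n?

2593920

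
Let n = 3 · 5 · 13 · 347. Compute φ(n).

33216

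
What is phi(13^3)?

2028

φ(2197) = 2197 · (1 − 1/13)
       = 2197 · 12/13 = 2028.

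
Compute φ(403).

360

403 = 13 · 31.
φ(403) = 403 · (1 − 1/13) · (1 − 1/31)
       = 403 · 360/403 = 360.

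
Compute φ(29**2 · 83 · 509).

33824672

φ(29^2) = 29^2 − 29^1 = 841 − 29 = 812.
φ(83) = 83 − 1 = 82.
φ(509) = 509 − 1 = 508.
φ(35529727) = 812 × 82 × 508 = 33824672.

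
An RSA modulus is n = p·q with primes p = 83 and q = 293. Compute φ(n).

23944

φ(pq) = (p−1)(q−1) = 82 · 292 = 23944.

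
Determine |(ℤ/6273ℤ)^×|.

First factor: 6273 = 3**2 × 17 × 41.
φ(6273) = 6273 · (1 − 1/3) · (1 − 1/17) · (1 − 1/41)
       = 6273 · 1280/2091 = 3840.

3840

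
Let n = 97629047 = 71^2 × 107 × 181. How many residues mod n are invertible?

94827600

φ(97629047) = 97629047 · (1 − 1/71) · (1 − 1/107) · (1 − 1/181)
       = 97629047 · 1335600/1375057 = 94827600.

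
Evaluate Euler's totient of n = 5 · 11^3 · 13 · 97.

5575680

φ(8391955) = 8391955 · (1 − 1/5) · (1 − 1/11) · (1 − 1/13) · (1 − 1/97)
       = 8391955 · 46080/69355 = 5575680.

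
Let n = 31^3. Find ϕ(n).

φ(29791) = 29791 · (1 − 1/31)
       = 29791 · 30/31 = 28830.

28830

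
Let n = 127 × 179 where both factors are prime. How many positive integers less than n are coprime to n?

22428

For distinct primes, φ(pq) = (p−1)(q−1) = 126 × 178 = 22428.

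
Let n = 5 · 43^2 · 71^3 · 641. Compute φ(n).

1631445043200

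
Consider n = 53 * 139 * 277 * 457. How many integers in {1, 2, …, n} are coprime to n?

φ(53) = 53 − 1 = 52.
φ(139) = 139 − 1 = 138.
φ(277) = 277 − 1 = 276.
φ(457) = 457 − 1 = 456.
Since φ is multiplicative, φ(932581163) = 52 · 138 · 276 · 456 = 903142656.

903142656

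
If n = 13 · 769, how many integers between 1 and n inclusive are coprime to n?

φ(13) = 13 − 1 = 12.
φ(769) = 769 − 1 = 768.
φ(9997) = 12 × 768 = 9216.

9216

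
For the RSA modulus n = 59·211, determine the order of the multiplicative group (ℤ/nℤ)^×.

12180

φ(n) = (p − 1)(q − 1) = (59−1)(211−1) = 58·210 = 12180.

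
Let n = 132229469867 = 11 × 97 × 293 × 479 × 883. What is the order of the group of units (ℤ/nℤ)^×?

118181790720

φ(11) = 11 − 1 = 10.
φ(97) = 97 − 1 = 96.
φ(293) = 293 − 1 = 292.
φ(479) = 479 − 1 = 478.
φ(883) = 883 − 1 = 882.
Multiply: 10 · 96 · 292 · 478 · 882 = 118181790720.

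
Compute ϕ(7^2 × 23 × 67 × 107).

φ(8079463) = 8079463 · (1 − 1/7) · (1 − 1/23) · (1 − 1/67) · (1 − 1/107)
       = 8079463 · 923472/1154209 = 6464304.

6464304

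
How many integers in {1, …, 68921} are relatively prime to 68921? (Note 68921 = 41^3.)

φ(41^3) = 41^2·(41−1) = 1681·40 = 67240.

67240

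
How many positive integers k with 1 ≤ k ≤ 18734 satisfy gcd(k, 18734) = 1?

Prime factorization: 18734 = 2 × 17 × 19 × 29.
φ(18734) = 18734 · (1 − 1/2) · (1 − 1/17) · (1 − 1/19) · (1 − 1/29)
       = 18734 · 8064/18734 = 8064.

8064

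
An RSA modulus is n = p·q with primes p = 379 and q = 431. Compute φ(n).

φ(379) = 379 − 1 = 378.
φ(431) = 431 − 1 = 430.
Since φ is multiplicative, φ(163349) = 378 · 430 = 162540.

162540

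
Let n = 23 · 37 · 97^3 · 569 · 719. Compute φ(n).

291751208128512

φ(23) = 23 − 1 = 22.
φ(37) = 37 − 1 = 36.
φ(97^3) = 97^3 − 97^2 = 912673 − 9409 = 903264.
φ(569) = 569 − 1 = 568.
φ(719) = 719 − 1 = 718.
φ(317750263711253) = 22 × 36 × 903264 × 568 × 718 = 291751208128512.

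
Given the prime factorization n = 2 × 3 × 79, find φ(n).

φ(2) = 2 − 1 = 1.
φ(3) = 3 − 1 = 2.
φ(79) = 79 − 1 = 78.
φ(474) = 1 × 2 × 78 = 156.

156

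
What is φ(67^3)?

296274

φ(300763) = 300763 · (1 − 1/67)
       = 300763 · 66/67 = 296274.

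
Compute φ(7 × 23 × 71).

9240

φ(7) = 7 − 1 = 6.
φ(23) = 23 − 1 = 22.
φ(71) = 71 − 1 = 70.
φ(11431) = 6 × 22 × 70 = 9240.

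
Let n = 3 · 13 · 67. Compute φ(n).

φ(2613) = 2613 · (1 − 1/3) · (1 − 1/13) · (1 − 1/67)
       = 2613 · 1584/2613 = 1584.

1584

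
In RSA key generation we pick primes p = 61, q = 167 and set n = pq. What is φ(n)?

φ(n) = (p − 1)(q − 1) = (61−1)(167−1) = 60·166 = 9960.

9960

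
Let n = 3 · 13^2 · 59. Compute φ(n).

18096

φ(29913) = 29913 · (1 − 1/3) · (1 − 1/13) · (1 − 1/59)
       = 29913 · 1392/2301 = 18096.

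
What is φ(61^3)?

φ(61^3) = 61^3 − 61^2 = 226981 − 3721 = 223260.

223260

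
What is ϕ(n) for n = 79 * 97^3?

70454592

φ(79) = 79 − 1 = 78.
φ(97^3) = 97^3 − 97^2 = 912673 − 9409 = 903264.
Multiply: 78 · 903264 = 70454592.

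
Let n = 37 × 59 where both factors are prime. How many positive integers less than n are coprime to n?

2088

φ(pq) = (p−1)(q−1) = 36 · 58 = 2088.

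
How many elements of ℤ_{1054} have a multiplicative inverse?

Factor 1054: 1054 = 2 · 17 · 31.
φ(1054) = 1054 · (1 − 1/2) · (1 − 1/17) · (1 − 1/31)
       = 1054 · 480/1054 = 480.

480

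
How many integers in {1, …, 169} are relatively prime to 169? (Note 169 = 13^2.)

156

φ(169) = 169 · (1 − 1/13)
       = 169 · 12/13 = 156.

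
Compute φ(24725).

18480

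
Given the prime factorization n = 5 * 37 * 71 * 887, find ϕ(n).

8930880

φ(11650745) = 11650745 · (1 − 1/5) · (1 − 1/37) · (1 − 1/71) · (1 − 1/887)
       = 11650745 · 8930880/11650745 = 8930880.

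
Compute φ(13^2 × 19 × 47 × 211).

27125280

φ(13^2) = 13^1·(13−1) = 13·12 = 156.
φ(19) = 19 − 1 = 18.
φ(47) = 47 − 1 = 46.
φ(211) = 211 − 1 = 210.
Multiply: 156 · 18 · 46 · 210 = 27125280.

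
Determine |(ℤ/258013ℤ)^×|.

201600

258013 = 7 × 29 × 31 × 41.
φ(258013) = 258013 · (1 − 1/7) · (1 − 1/29) · (1 − 1/31) · (1 − 1/41)
       = 258013 · 201600/258013 = 201600.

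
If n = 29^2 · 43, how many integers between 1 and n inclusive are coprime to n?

34104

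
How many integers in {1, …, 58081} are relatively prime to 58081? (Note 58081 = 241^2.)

φ(241^2) = 241^1·(241−1) = 241·240 = 57840.

57840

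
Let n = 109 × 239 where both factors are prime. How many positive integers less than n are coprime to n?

For distinct primes, φ(pq) = (p−1)(q−1) = 108 × 238 = 25704.

25704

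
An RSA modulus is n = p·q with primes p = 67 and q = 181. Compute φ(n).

11880

φ(67) = 67 − 1 = 66.
φ(181) = 181 − 1 = 180.
Since φ is multiplicative, φ(12127) = 66 · 180 = 11880.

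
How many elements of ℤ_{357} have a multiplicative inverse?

192

First factor: 357 = 3 · 7 · 17.
φ(3) = 3 − 1 = 2.
φ(7) = 7 − 1 = 6.
φ(17) = 17 − 1 = 16.
Multiply: 2 · 6 · 16 = 192.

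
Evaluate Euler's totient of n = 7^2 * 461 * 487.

9389520

φ(11000843) = 11000843 · (1 − 1/7) · (1 − 1/461) · (1 − 1/487)
       = 11000843 · 1341360/1571549 = 9389520.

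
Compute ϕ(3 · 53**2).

5512

φ(3) = 3 − 1 = 2.
φ(53^2) = 53^2 − 53^1 = 2809 − 53 = 2756.
Since φ is multiplicative, φ(8427) = 2 · 2756 = 5512.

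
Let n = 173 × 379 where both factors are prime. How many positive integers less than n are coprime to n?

65016

φ(173) = 173 − 1 = 172.
φ(379) = 379 − 1 = 378.
φ(65567) = 172 × 378 = 65016.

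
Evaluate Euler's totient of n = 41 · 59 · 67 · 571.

87278400

φ(41) = 41 − 1 = 40.
φ(59) = 59 − 1 = 58.
φ(67) = 67 − 1 = 66.
φ(571) = 571 − 1 = 570.
Since φ is multiplicative, φ(92543683) = 40 · 58 · 66 · 570 = 87278400.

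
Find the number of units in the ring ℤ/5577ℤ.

3120

First factor: 5577 = 3 × 11 × 13^2.
φ(5577) = 5577 · (1 − 1/3) · (1 − 1/11) · (1 − 1/13)
       = 5577 · 240/429 = 3120.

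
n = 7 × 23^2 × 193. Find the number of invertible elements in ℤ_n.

582912

φ(7) = 7 − 1 = 6.
φ(23^2) = 23^2 − 23^1 = 529 − 23 = 506.
φ(193) = 193 − 1 = 192.
Since φ is multiplicative, φ(714679) = 6 · 506 · 192 = 582912.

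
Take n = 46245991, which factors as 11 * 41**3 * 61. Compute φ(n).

40344000

φ(11) = 11 − 1 = 10.
φ(41^3) = 41^3 − 41^2 = 68921 − 1681 = 67240.
φ(61) = 61 − 1 = 60.
φ(46245991) = 10 × 67240 × 60 = 40344000.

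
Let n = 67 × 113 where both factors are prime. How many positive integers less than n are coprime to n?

φ(67) = 67 − 1 = 66.
φ(113) = 113 − 1 = 112.
Since φ is multiplicative, φ(7571) = 66 · 112 = 7392.

7392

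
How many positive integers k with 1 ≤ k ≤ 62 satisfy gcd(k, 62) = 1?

30

First factor: 62 = 2 · 31.
φ(62) = 62 · (1 − 1/2) · (1 − 1/31)
       = 62 · 30/62 = 30.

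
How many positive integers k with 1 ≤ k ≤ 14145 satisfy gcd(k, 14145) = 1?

14145 = 3 · 5 · 23 · 41.
φ(14145) = 14145 · (1 − 1/3) · (1 − 1/5) · (1 − 1/23) · (1 − 1/41)
       = 14145 · 7040/14145 = 7040.

7040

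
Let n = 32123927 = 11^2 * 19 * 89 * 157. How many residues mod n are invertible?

φ(11^2) = 11^1·(11−1) = 11·10 = 110.
φ(19) = 19 − 1 = 18.
φ(89) = 89 − 1 = 88.
φ(157) = 157 − 1 = 156.
Multiply: 110 · 18 · 88 · 156 = 27181440.

27181440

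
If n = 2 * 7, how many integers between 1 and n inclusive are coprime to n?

φ(14) = 14 · (1 − 1/2) · (1 − 1/7)
       = 14 · 6/14 = 6.

6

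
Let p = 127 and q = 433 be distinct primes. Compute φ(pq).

54432

φ(127) = 127 − 1 = 126.
φ(433) = 433 − 1 = 432.
φ(54991) = 126 × 432 = 54432.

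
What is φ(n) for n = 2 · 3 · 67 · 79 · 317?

φ(2) = 2 − 1 = 1.
φ(3) = 3 − 1 = 2.
φ(67) = 67 − 1 = 66.
φ(79) = 79 − 1 = 78.
φ(317) = 317 − 1 = 316.
Since φ is multiplicative, φ(10067286) = 1 · 2 · 66 · 78 · 316 = 3253536.

3253536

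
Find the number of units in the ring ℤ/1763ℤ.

1680

First factor: 1763 = 41 * 43.
φ(1763) = 1763 · (1 − 1/41) · (1 − 1/43)
       = 1763 · 1680/1763 = 1680.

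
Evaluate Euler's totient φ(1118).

504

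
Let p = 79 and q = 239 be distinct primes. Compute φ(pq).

18564

φ(18881) = 18881 · (1 − 1/79) · (1 − 1/239)
       = 18881 · 18564/18881 = 18564.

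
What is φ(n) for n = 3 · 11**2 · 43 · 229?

2106720

φ(3) = 3 − 1 = 2.
φ(11^2) = 11^1·(11−1) = 11·10 = 110.
φ(43) = 43 − 1 = 42.
φ(229) = 229 − 1 = 228.
φ(3574461) = 2 × 110 × 42 × 228 = 2106720.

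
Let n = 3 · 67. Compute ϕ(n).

φ(201) = 201 · (1 − 1/3) · (1 − 1/67)
       = 201 · 132/201 = 132.

132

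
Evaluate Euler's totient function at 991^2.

φ(991^2) = 991^2 − 991^1 = 982081 − 991 = 981090.

981090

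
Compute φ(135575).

89600

135575 = 5**2 × 11 × 17 × 29.
φ(5^2) = 5^1·(5−1) = 5·4 = 20.
φ(11) = 11 − 1 = 10.
φ(17) = 17 − 1 = 16.
φ(29) = 29 − 1 = 28.
Since φ is multiplicative, φ(135575) = 20 · 10 · 16 · 28 = 89600.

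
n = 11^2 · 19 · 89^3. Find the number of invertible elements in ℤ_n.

φ(1620723731) = 1620723731 · (1 − 1/11) · (1 − 1/19) · (1 − 1/89)
       = 1620723731 · 15840/18601 = 1380155040.

1380155040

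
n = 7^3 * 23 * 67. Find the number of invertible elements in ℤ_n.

φ(528563) = 528563 · (1 − 1/7) · (1 − 1/23) · (1 − 1/67)
       = 528563 · 8712/10787 = 426888.

426888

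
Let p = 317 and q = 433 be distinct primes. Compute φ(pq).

φ(317) = 317 − 1 = 316.
φ(433) = 433 − 1 = 432.
φ(137261) = 316 × 432 = 136512.

136512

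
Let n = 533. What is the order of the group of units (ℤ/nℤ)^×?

Prime factorization: 533 = 13 · 41.
φ(533) = 533 · (1 − 1/13) · (1 − 1/41)
       = 533 · 480/533 = 480.

480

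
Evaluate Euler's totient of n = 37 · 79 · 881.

φ(2575163) = 2575163 · (1 − 1/37) · (1 − 1/79) · (1 − 1/881)
       = 2575163 · 2471040/2575163 = 2471040.

2471040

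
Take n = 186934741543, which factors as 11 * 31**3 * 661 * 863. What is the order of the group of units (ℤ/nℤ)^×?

164019636000

φ(11) = 11 − 1 = 10.
φ(31^3) = 31^3 − 31^2 = 29791 − 961 = 28830.
φ(661) = 661 − 1 = 660.
φ(863) = 863 − 1 = 862.
Since φ is multiplicative, φ(186934741543) = 10 · 28830 · 660 · 862 = 164019636000.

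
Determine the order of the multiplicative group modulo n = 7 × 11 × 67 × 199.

784080

φ(1026641) = 1026641 · (1 − 1/7) · (1 − 1/11) · (1 − 1/67) · (1 − 1/199)
       = 1026641 · 784080/1026641 = 784080.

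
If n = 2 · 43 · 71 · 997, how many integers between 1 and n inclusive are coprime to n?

2928240

φ(6087682) = 6087682 · (1 − 1/2) · (1 − 1/43) · (1 − 1/71) · (1 − 1/997)
       = 6087682 · 2928240/6087682 = 2928240.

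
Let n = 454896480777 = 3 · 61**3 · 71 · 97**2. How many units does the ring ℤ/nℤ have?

φ(454896480777) = 454896480777 · (1 − 1/3) · (1 − 1/61) · (1 − 1/71) · (1 − 1/97)
       = 454896480777 · 806400/1260321 = 291059596800.

291059596800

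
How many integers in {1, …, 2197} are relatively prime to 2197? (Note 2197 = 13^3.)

φ(2197) = 2197 · (1 − 1/13)
       = 2197 · 12/13 = 2028.

2028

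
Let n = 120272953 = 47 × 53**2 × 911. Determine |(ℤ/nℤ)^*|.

φ(120272953) = 120272953 · (1 − 1/47) · (1 − 1/53) · (1 − 1/911)
       = 120272953 · 2176720/2269301 = 115366160.

115366160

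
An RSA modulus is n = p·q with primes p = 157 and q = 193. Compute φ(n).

φ(n) = (p − 1)(q − 1) = (157−1)(193−1) = 156·192 = 29952.

29952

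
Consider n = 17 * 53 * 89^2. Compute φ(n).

6516224

φ(17) = 17 − 1 = 16.
φ(53) = 53 − 1 = 52.
φ(89^2) = 89^2 − 89^1 = 7921 − 89 = 7832.
Multiply: 16 · 52 · 7832 = 6516224.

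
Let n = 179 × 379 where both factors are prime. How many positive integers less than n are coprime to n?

For distinct primes, φ(pq) = (p−1)(q−1) = 178 × 378 = 67284.

67284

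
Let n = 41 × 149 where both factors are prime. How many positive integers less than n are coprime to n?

5920

φ(41) = 41 − 1 = 40.
φ(149) = 149 − 1 = 148.
Since φ is multiplicative, φ(6109) = 40 · 148 = 5920.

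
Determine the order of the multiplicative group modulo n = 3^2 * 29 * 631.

φ(3^2) = 3^2 − 3^1 = 9 − 3 = 6.
φ(29) = 29 − 1 = 28.
φ(631) = 631 − 1 = 630.
φ(164691) = 6 × 28 × 630 = 105840.

105840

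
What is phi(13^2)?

156

φ(13^2) = 13^1·(13−1) = 13·12 = 156.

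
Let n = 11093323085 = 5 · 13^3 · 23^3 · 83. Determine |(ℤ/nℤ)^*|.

7741411392

φ(11093323085) = 11093323085 · (1 − 1/5) · (1 − 1/13) · (1 − 1/23) · (1 − 1/83)
       = 11093323085 · 86592/124085 = 7741411392.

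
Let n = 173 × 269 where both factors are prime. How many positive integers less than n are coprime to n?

46096

φ(n) = (p − 1)(q − 1) = (173−1)(269−1) = 172·268 = 46096.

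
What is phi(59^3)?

201898

φ(205379) = 205379 · (1 − 1/59)
       = 205379 · 58/59 = 201898.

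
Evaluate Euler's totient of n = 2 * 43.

42

φ(86) = 86 · (1 − 1/2) · (1 − 1/43)
       = 86 · 42/86 = 42.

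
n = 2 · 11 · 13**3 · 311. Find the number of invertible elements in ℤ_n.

φ(2) = 2 − 1 = 1.
φ(11) = 11 − 1 = 10.
φ(13^3) = 13^3 − 13^2 = 2197 − 169 = 2028.
φ(311) = 311 − 1 = 310.
φ(15031874) = 1 × 10 × 2028 × 310 = 6286800.

6286800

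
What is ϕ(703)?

648

First factor: 703 = 19 · 37.
φ(19) = 19 − 1 = 18.
φ(37) = 37 − 1 = 36.
φ(703) = 18 × 36 = 648.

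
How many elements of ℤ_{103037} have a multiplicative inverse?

80640

First factor: 103037 = 11 · 17 · 19 · 29.
φ(103037) = 103037 · (1 − 1/11) · (1 − 1/17) · (1 − 1/19) · (1 − 1/29)
       = 103037 · 80640/103037 = 80640.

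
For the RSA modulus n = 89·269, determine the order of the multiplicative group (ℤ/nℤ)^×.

23584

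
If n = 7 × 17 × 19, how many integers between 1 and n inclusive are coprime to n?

1728

φ(2261) = 2261 · (1 − 1/7) · (1 − 1/17) · (1 − 1/19)
       = 2261 · 1728/2261 = 1728.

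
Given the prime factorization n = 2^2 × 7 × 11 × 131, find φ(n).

15600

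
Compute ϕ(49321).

45360

First factor: 49321 = 31 · 37 · 43.
φ(31) = 31 − 1 = 30.
φ(37) = 37 − 1 = 36.
φ(43) = 43 − 1 = 42.
φ(49321) = 30 × 36 × 42 = 45360.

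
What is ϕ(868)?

Factor 868: 868 = 2^2 × 7 × 31.
φ(2^2) = 2^2 − 2^1 = 4 − 2 = 2.
φ(7) = 7 − 1 = 6.
φ(31) = 31 − 1 = 30.
Multiply: 2 · 6 · 30 = 360.

360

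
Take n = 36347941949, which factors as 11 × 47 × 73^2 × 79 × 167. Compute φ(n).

31305156480

φ(11) = 11 − 1 = 10.
φ(47) = 47 − 1 = 46.
φ(73^2) = 73^1·(73−1) = 73·72 = 5256.
φ(79) = 79 − 1 = 78.
φ(167) = 167 − 1 = 166.
Since φ is multiplicative, φ(36347941949) = 10 · 46 · 5256 · 78 · 166 = 31305156480.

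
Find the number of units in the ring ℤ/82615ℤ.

First factor: 82615 = 5 * 13 * 31 * 41.
φ(82615) = 82615 · (1 − 1/5) · (1 − 1/13) · (1 − 1/31) · (1 − 1/41)
       = 82615 · 57600/82615 = 57600.

57600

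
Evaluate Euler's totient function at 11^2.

φ(11^2) = 11^1·(11−1) = 11·10 = 110.

110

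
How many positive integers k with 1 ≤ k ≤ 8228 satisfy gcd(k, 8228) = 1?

3520

Factor 8228: 8228 = 2**2 × 11**2 × 17.
φ(8228) = 8228 · (1 − 1/2) · (1 − 1/11) · (1 − 1/17)
       = 8228 · 160/374 = 3520.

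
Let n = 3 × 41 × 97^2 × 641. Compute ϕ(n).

476774400

φ(3) = 3 − 1 = 2.
φ(41) = 41 − 1 = 40.
φ(97^2) = 97^1·(97−1) = 97·96 = 9312.
φ(641) = 641 − 1 = 640.
Since φ is multiplicative, φ(741833787) = 2 · 40 · 9312 · 640 = 476774400.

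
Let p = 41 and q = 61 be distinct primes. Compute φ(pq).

φ(2501) = 2501 · (1 − 1/41) · (1 − 1/61)
       = 2501 · 2400/2501 = 2400.

2400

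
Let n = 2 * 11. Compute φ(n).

10

φ(22) = 22 · (1 − 1/2) · (1 − 1/11)
       = 22 · 10/22 = 10.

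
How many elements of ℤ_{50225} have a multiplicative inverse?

33600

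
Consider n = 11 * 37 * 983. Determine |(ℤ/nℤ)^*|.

353520

φ(11) = 11 − 1 = 10.
φ(37) = 37 − 1 = 36.
φ(983) = 983 − 1 = 982.
Multiply: 10 · 36 · 982 = 353520.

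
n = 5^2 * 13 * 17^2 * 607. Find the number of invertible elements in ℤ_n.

39559680

φ(5^2) = 5^2 − 5^1 = 25 − 5 = 20.
φ(13) = 13 − 1 = 12.
φ(17^2) = 17^2 − 17^1 = 289 − 17 = 272.
φ(607) = 607 − 1 = 606.
φ(57012475) = 20 × 12 × 272 × 606 = 39559680.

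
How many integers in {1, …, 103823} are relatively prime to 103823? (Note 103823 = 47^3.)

φ(47^3) = 47^3 − 47^2 = 103823 − 2209 = 101614.

101614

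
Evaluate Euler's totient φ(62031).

36960

62031 = 3 · 23 · 29 · 31.
φ(3) = 3 − 1 = 2.
φ(23) = 23 − 1 = 22.
φ(29) = 29 − 1 = 28.
φ(31) = 31 − 1 = 30.
Multiply: 2 · 22 · 28 · 30 = 36960.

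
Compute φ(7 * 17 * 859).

φ(7) = 7 − 1 = 6.
φ(17) = 17 − 1 = 16.
φ(859) = 859 − 1 = 858.
Since φ is multiplicative, φ(102221) = 6 · 16 · 858 = 82368.

82368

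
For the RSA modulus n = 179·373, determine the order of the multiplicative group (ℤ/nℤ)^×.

φ(n) = (p − 1)(q − 1) = (179−1)(373−1) = 178·372 = 66216.

66216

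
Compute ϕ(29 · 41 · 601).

672000

φ(29) = 29 − 1 = 28.
φ(41) = 41 − 1 = 40.
φ(601) = 601 − 1 = 600.
Multiply: 28 · 40 · 600 = 672000.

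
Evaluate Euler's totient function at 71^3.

352870

φ(357911) = 357911 · (1 − 1/71)
       = 357911 · 70/71 = 352870.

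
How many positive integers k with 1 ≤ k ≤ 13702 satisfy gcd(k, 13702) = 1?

Factor 13702: 13702 = 2 × 13 × 17 × 31.
φ(13702) = 13702 · (1 − 1/2) · (1 − 1/13) · (1 − 1/17) · (1 − 1/31)
       = 13702 · 5760/13702 = 5760.

5760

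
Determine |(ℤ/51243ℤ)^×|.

51243 = 3 · 19 · 29 · 31.
φ(3) = 3 − 1 = 2.
φ(19) = 19 − 1 = 18.
φ(29) = 29 − 1 = 28.
φ(31) = 31 − 1 = 30.
Since φ is multiplicative, φ(51243) = 2 · 18 · 28 · 30 = 30240.

30240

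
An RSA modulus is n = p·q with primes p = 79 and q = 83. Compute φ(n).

φ(n) = (p − 1)(q − 1) = (79−1)(83−1) = 78·82 = 6396.

6396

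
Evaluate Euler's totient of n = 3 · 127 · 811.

φ(308991) = 308991 · (1 − 1/3) · (1 − 1/127) · (1 − 1/811)
       = 308991 · 204120/308991 = 204120.

204120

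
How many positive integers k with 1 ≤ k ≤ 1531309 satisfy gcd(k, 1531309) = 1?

1297920

Factor 1531309: 1531309 = 13^3 · 17 · 41.
φ(1531309) = 1531309 · (1 − 1/13) · (1 − 1/17) · (1 − 1/41)
       = 1531309 · 7680/9061 = 1297920.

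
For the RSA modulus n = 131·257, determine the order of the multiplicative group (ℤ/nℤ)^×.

φ(pq) = (p−1)(q−1) = 130 · 256 = 33280.

33280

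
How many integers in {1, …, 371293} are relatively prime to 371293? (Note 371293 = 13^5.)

φ(371293) = 371293 · (1 − 1/13)
       = 371293 · 12/13 = 342732.

342732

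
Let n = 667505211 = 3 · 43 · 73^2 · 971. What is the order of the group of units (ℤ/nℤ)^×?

428258880

φ(3) = 3 − 1 = 2.
φ(43) = 43 − 1 = 42.
φ(73^2) = 73^1·(73−1) = 73·72 = 5256.
φ(971) = 971 − 1 = 970.
Multiply: 2 · 42 · 5256 · 970 = 428258880.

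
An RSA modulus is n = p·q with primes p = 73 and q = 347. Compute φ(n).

24912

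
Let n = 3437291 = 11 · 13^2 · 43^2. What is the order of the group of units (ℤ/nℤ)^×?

2817360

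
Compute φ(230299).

190080

First factor: 230299 = 17 · 19 · 23 · 31.
φ(230299) = 230299 · (1 − 1/17) · (1 − 1/19) · (1 − 1/23) · (1 − 1/31)
       = 230299 · 190080/230299 = 190080.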